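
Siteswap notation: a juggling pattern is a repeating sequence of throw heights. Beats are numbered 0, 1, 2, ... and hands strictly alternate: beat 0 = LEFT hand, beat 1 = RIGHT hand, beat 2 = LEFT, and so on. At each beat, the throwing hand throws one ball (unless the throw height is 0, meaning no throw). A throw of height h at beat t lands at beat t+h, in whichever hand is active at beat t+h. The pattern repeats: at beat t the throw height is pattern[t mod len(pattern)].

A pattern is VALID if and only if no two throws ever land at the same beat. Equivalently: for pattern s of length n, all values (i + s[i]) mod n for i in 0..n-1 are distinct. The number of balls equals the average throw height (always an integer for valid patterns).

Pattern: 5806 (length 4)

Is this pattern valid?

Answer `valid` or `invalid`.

Answer: invalid

Derivation:
i=0: (i + s[i]) mod n = (0 + 5) mod 4 = 1
i=1: (i + s[i]) mod n = (1 + 8) mod 4 = 1
i=2: (i + s[i]) mod n = (2 + 0) mod 4 = 2
i=3: (i + s[i]) mod n = (3 + 6) mod 4 = 1
Residues: [1, 1, 2, 1], distinct: False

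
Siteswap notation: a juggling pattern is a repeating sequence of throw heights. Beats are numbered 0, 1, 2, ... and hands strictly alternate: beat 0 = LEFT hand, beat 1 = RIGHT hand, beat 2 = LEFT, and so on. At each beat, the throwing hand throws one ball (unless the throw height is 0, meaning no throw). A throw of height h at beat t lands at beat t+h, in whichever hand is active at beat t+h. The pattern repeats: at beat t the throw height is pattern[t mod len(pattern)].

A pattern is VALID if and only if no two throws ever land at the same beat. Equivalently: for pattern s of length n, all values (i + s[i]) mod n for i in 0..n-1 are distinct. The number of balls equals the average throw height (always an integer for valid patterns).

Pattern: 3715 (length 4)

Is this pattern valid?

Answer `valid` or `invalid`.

i=0: (i + s[i]) mod n = (0 + 3) mod 4 = 3
i=1: (i + s[i]) mod n = (1 + 7) mod 4 = 0
i=2: (i + s[i]) mod n = (2 + 1) mod 4 = 3
i=3: (i + s[i]) mod n = (3 + 5) mod 4 = 0
Residues: [3, 0, 3, 0], distinct: False

Answer: invalid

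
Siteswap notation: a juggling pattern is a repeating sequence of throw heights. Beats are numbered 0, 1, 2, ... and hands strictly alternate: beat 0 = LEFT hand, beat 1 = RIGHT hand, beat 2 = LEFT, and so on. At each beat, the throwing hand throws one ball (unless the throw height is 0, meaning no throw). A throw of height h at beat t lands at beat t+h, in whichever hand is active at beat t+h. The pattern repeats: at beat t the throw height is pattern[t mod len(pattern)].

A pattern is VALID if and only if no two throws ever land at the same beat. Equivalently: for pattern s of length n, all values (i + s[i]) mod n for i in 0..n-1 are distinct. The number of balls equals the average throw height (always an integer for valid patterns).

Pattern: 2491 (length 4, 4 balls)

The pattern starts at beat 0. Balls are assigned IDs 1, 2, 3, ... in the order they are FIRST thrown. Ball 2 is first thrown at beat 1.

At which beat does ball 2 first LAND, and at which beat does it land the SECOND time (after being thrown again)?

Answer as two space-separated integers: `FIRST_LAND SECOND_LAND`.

Beat 0 (L): throw ball1 h=2 -> lands@2:L; in-air after throw: [b1@2:L]
Beat 1 (R): throw ball2 h=4 -> lands@5:R; in-air after throw: [b1@2:L b2@5:R]
Beat 2 (L): throw ball1 h=9 -> lands@11:R; in-air after throw: [b2@5:R b1@11:R]
Beat 3 (R): throw ball3 h=1 -> lands@4:L; in-air after throw: [b3@4:L b2@5:R b1@11:R]
Beat 4 (L): throw ball3 h=2 -> lands@6:L; in-air after throw: [b2@5:R b3@6:L b1@11:R]
Beat 5 (R): throw ball2 h=4 -> lands@9:R; in-air after throw: [b3@6:L b2@9:R b1@11:R]
Beat 6 (L): throw ball3 h=9 -> lands@15:R; in-air after throw: [b2@9:R b1@11:R b3@15:R]
Beat 7 (R): throw ball4 h=1 -> lands@8:L; in-air after throw: [b4@8:L b2@9:R b1@11:R b3@15:R]
Beat 8 (L): throw ball4 h=2 -> lands@10:L; in-air after throw: [b2@9:R b4@10:L b1@11:R b3@15:R]
Beat 9 (R): throw ball2 h=4 -> lands@13:R; in-air after throw: [b4@10:L b1@11:R b2@13:R b3@15:R]
Ball 2: thrown@1 h=4 -> first land @5; rethrown@5 h=4 -> second land @9

Answer: 5 9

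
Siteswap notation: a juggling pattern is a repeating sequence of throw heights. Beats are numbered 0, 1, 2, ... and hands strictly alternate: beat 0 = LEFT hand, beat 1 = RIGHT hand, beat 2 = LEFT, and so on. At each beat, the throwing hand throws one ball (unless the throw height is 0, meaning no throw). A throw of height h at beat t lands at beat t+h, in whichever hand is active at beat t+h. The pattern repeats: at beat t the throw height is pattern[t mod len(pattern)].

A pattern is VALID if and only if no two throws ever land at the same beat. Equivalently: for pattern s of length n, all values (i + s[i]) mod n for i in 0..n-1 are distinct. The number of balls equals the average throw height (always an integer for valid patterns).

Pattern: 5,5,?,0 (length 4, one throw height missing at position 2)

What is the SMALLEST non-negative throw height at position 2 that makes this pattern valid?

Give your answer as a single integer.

i=0: (0 + 5) mod 4 = 1
i=1: (1 + 5) mod 4 = 2
i=2: s[i]=? (unknown)
i=3: (3 + 0) mod 4 = 3
Known residues: [1, 2, 3]; need a permutation of 0..3, so missing residue r = 0
Need (2 + s) mod 4 = 0; smallest s = (0 - 2) mod 4 = 2

Answer: 2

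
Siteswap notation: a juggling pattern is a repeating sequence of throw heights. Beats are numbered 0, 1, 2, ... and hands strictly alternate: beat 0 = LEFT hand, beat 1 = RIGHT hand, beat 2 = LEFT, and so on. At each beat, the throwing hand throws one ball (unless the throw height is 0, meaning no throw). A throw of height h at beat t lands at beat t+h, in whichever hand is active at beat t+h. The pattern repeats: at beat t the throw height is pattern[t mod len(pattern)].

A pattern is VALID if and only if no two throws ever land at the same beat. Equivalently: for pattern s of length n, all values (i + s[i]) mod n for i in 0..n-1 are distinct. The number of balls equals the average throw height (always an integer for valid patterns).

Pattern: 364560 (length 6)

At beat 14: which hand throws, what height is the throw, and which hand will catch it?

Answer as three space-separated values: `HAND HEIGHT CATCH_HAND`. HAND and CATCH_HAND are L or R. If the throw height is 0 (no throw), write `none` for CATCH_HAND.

Beat 14: 14 mod 2 = 0, so hand = L
Throw height = pattern[14 mod 6] = pattern[2] = 4
Lands at beat 14+4=18, 18 mod 2 = 0, so catch hand = L

Answer: L 4 L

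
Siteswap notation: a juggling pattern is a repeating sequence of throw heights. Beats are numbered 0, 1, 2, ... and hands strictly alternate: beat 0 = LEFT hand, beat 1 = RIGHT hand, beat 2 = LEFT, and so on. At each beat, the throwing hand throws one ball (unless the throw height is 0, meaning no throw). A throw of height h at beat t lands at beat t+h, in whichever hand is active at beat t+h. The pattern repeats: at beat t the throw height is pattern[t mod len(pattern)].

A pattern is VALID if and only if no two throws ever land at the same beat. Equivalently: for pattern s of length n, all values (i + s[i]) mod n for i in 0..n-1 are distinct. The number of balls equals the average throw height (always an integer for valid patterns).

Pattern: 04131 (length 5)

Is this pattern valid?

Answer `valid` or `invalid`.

i=0: (i + s[i]) mod n = (0 + 0) mod 5 = 0
i=1: (i + s[i]) mod n = (1 + 4) mod 5 = 0
i=2: (i + s[i]) mod n = (2 + 1) mod 5 = 3
i=3: (i + s[i]) mod n = (3 + 3) mod 5 = 1
i=4: (i + s[i]) mod n = (4 + 1) mod 5 = 0
Residues: [0, 0, 3, 1, 0], distinct: False

Answer: invalid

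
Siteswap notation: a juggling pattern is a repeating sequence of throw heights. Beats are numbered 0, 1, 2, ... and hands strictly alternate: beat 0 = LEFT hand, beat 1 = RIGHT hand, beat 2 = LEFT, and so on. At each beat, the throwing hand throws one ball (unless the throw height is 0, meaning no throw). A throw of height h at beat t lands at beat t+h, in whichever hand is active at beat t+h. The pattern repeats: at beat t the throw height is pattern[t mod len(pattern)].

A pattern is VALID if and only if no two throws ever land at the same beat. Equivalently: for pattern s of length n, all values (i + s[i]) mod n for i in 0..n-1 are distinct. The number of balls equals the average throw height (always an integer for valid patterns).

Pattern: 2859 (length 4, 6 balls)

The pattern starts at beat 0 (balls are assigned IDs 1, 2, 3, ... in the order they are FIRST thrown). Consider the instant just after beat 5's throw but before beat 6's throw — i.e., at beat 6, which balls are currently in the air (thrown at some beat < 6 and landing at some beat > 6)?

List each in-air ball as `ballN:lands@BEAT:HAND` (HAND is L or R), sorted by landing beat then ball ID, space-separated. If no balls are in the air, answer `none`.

Answer: ball1:lands@7:R ball2:lands@9:R ball3:lands@12:L ball5:lands@13:R

Derivation:
Beat 0 (L): throw ball1 h=2 -> lands@2:L; in-air after throw: [b1@2:L]
Beat 1 (R): throw ball2 h=8 -> lands@9:R; in-air after throw: [b1@2:L b2@9:R]
Beat 2 (L): throw ball1 h=5 -> lands@7:R; in-air after throw: [b1@7:R b2@9:R]
Beat 3 (R): throw ball3 h=9 -> lands@12:L; in-air after throw: [b1@7:R b2@9:R b3@12:L]
Beat 4 (L): throw ball4 h=2 -> lands@6:L; in-air after throw: [b4@6:L b1@7:R b2@9:R b3@12:L]
Beat 5 (R): throw ball5 h=8 -> lands@13:R; in-air after throw: [b4@6:L b1@7:R b2@9:R b3@12:L b5@13:R]
Beat 6 (L): throw ball4 h=5 -> lands@11:R; in-air after throw: [b1@7:R b2@9:R b4@11:R b3@12:L b5@13:R]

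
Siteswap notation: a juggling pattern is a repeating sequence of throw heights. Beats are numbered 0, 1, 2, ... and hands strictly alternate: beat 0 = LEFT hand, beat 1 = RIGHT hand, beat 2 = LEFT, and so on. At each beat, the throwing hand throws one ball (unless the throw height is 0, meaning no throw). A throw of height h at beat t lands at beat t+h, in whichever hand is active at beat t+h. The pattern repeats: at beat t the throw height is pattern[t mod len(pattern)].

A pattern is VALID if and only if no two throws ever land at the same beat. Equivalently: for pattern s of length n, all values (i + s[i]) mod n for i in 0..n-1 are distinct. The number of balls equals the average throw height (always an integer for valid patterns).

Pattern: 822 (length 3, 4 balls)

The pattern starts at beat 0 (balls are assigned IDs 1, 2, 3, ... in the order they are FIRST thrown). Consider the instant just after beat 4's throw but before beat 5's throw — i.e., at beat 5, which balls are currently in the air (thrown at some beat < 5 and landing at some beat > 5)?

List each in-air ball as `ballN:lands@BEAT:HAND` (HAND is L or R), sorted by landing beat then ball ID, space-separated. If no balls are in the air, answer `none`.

Answer: ball3:lands@6:L ball1:lands@8:L ball2:lands@11:R

Derivation:
Beat 0 (L): throw ball1 h=8 -> lands@8:L; in-air after throw: [b1@8:L]
Beat 1 (R): throw ball2 h=2 -> lands@3:R; in-air after throw: [b2@3:R b1@8:L]
Beat 2 (L): throw ball3 h=2 -> lands@4:L; in-air after throw: [b2@3:R b3@4:L b1@8:L]
Beat 3 (R): throw ball2 h=8 -> lands@11:R; in-air after throw: [b3@4:L b1@8:L b2@11:R]
Beat 4 (L): throw ball3 h=2 -> lands@6:L; in-air after throw: [b3@6:L b1@8:L b2@11:R]
Beat 5 (R): throw ball4 h=2 -> lands@7:R; in-air after throw: [b3@6:L b4@7:R b1@8:L b2@11:R]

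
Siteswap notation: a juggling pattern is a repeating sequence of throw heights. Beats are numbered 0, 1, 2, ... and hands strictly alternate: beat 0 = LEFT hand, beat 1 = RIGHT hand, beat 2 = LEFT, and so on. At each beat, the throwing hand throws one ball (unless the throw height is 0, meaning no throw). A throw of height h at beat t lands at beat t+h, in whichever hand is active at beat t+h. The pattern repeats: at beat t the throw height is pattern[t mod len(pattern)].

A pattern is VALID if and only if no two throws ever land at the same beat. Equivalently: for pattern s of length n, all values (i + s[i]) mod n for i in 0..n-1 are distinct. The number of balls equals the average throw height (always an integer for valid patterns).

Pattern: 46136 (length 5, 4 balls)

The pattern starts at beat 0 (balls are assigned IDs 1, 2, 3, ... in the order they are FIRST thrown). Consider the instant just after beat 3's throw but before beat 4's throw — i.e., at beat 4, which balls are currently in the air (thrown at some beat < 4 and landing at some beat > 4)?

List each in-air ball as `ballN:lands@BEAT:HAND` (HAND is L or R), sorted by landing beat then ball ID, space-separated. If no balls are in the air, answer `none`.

Answer: ball3:lands@6:L ball2:lands@7:R

Derivation:
Beat 0 (L): throw ball1 h=4 -> lands@4:L; in-air after throw: [b1@4:L]
Beat 1 (R): throw ball2 h=6 -> lands@7:R; in-air after throw: [b1@4:L b2@7:R]
Beat 2 (L): throw ball3 h=1 -> lands@3:R; in-air after throw: [b3@3:R b1@4:L b2@7:R]
Beat 3 (R): throw ball3 h=3 -> lands@6:L; in-air after throw: [b1@4:L b3@6:L b2@7:R]
Beat 4 (L): throw ball1 h=6 -> lands@10:L; in-air after throw: [b3@6:L b2@7:R b1@10:L]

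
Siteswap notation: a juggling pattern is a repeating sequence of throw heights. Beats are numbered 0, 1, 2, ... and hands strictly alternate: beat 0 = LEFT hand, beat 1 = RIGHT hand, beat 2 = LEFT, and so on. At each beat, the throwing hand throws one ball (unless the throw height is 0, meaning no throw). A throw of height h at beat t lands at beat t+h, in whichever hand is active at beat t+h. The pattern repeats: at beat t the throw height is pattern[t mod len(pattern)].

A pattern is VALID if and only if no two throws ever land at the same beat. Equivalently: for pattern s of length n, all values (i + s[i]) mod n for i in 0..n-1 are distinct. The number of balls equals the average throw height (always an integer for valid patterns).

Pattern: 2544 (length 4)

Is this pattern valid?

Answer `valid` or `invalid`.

Answer: invalid

Derivation:
i=0: (i + s[i]) mod n = (0 + 2) mod 4 = 2
i=1: (i + s[i]) mod n = (1 + 5) mod 4 = 2
i=2: (i + s[i]) mod n = (2 + 4) mod 4 = 2
i=3: (i + s[i]) mod n = (3 + 4) mod 4 = 3
Residues: [2, 2, 2, 3], distinct: False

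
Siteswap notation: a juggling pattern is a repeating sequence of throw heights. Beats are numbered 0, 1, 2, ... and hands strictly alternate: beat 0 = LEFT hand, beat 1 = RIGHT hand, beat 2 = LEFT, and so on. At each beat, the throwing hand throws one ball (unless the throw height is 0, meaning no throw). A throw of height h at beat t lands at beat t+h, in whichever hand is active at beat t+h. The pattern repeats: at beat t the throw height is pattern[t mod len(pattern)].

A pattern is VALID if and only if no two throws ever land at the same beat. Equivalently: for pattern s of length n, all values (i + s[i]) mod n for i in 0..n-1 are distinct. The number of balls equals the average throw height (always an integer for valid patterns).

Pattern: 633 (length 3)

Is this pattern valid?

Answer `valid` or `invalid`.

Answer: valid

Derivation:
i=0: (i + s[i]) mod n = (0 + 6) mod 3 = 0
i=1: (i + s[i]) mod n = (1 + 3) mod 3 = 1
i=2: (i + s[i]) mod n = (2 + 3) mod 3 = 2
Residues: [0, 1, 2], distinct: True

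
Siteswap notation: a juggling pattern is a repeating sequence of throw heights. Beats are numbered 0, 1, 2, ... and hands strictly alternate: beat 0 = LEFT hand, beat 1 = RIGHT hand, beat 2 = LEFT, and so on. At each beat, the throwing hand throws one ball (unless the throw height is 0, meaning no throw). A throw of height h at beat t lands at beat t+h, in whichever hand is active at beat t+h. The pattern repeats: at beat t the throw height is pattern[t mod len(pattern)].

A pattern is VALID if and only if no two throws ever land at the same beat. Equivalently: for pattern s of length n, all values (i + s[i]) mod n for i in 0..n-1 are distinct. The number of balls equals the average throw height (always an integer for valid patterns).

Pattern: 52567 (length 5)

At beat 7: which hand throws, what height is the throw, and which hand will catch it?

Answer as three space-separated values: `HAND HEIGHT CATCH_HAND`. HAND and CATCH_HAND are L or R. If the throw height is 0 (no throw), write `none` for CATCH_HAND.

Beat 7: 7 mod 2 = 1, so hand = R
Throw height = pattern[7 mod 5] = pattern[2] = 5
Lands at beat 7+5=12, 12 mod 2 = 0, so catch hand = L

Answer: R 5 L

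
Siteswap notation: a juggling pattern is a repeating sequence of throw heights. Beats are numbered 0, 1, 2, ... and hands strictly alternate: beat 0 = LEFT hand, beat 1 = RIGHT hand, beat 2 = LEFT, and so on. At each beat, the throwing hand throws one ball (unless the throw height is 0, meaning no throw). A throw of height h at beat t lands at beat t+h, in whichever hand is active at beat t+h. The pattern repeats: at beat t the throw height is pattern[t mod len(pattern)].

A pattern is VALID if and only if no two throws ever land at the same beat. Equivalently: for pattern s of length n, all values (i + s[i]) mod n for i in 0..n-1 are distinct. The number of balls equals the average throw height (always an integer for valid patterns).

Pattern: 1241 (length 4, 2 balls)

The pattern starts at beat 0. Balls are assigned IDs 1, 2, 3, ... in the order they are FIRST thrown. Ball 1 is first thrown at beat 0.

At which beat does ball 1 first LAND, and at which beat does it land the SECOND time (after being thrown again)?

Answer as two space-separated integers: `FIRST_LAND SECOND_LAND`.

Beat 0 (L): throw ball1 h=1 -> lands@1:R; in-air after throw: [b1@1:R]
Beat 1 (R): throw ball1 h=2 -> lands@3:R; in-air after throw: [b1@3:R]
Beat 2 (L): throw ball2 h=4 -> lands@6:L; in-air after throw: [b1@3:R b2@6:L]
Beat 3 (R): throw ball1 h=1 -> lands@4:L; in-air after throw: [b1@4:L b2@6:L]
Ball 1: thrown@0 h=1 -> first land @1; rethrown@1 h=2 -> second land @3

Answer: 1 3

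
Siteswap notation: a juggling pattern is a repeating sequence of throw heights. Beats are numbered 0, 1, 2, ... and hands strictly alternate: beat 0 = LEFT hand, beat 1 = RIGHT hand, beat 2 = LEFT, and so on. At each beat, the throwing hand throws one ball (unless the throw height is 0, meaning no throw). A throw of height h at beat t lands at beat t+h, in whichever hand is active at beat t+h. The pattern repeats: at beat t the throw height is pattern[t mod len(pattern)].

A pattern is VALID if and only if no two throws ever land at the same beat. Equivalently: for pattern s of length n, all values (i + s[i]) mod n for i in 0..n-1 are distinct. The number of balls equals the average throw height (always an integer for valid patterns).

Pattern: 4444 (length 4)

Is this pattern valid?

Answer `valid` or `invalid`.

i=0: (i + s[i]) mod n = (0 + 4) mod 4 = 0
i=1: (i + s[i]) mod n = (1 + 4) mod 4 = 1
i=2: (i + s[i]) mod n = (2 + 4) mod 4 = 2
i=3: (i + s[i]) mod n = (3 + 4) mod 4 = 3
Residues: [0, 1, 2, 3], distinct: True

Answer: valid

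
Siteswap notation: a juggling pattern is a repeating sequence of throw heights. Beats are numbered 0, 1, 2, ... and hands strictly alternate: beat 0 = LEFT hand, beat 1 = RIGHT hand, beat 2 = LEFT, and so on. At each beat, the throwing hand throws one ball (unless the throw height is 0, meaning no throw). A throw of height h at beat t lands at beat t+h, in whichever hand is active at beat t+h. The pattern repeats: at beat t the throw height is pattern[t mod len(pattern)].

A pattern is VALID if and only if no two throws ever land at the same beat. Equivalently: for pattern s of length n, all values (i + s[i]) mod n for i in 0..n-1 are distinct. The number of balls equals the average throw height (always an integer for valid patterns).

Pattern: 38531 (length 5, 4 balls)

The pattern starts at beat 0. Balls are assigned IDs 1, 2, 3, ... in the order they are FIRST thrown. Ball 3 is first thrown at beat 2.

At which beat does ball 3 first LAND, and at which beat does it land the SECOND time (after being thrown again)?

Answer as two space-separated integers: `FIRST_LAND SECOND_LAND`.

Answer: 7 12

Derivation:
Beat 0 (L): throw ball1 h=3 -> lands@3:R; in-air after throw: [b1@3:R]
Beat 1 (R): throw ball2 h=8 -> lands@9:R; in-air after throw: [b1@3:R b2@9:R]
Beat 2 (L): throw ball3 h=5 -> lands@7:R; in-air after throw: [b1@3:R b3@7:R b2@9:R]
Beat 3 (R): throw ball1 h=3 -> lands@6:L; in-air after throw: [b1@6:L b3@7:R b2@9:R]
Beat 4 (L): throw ball4 h=1 -> lands@5:R; in-air after throw: [b4@5:R b1@6:L b3@7:R b2@9:R]
Beat 5 (R): throw ball4 h=3 -> lands@8:L; in-air after throw: [b1@6:L b3@7:R b4@8:L b2@9:R]
Beat 6 (L): throw ball1 h=8 -> lands@14:L; in-air after throw: [b3@7:R b4@8:L b2@9:R b1@14:L]
Beat 7 (R): throw ball3 h=5 -> lands@12:L; in-air after throw: [b4@8:L b2@9:R b3@12:L b1@14:L]
Beat 8 (L): throw ball4 h=3 -> lands@11:R; in-air after throw: [b2@9:R b4@11:R b3@12:L b1@14:L]
Beat 9 (R): throw ball2 h=1 -> lands@10:L; in-air after throw: [b2@10:L b4@11:R b3@12:L b1@14:L]
Beat 10 (L): throw ball2 h=3 -> lands@13:R; in-air after throw: [b4@11:R b3@12:L b2@13:R b1@14:L]
Beat 11 (R): throw ball4 h=8 -> lands@19:R; in-air after throw: [b3@12:L b2@13:R b1@14:L b4@19:R]
Ball 3: thrown@2 h=5 -> first land @7; rethrown@7 h=5 -> second land @12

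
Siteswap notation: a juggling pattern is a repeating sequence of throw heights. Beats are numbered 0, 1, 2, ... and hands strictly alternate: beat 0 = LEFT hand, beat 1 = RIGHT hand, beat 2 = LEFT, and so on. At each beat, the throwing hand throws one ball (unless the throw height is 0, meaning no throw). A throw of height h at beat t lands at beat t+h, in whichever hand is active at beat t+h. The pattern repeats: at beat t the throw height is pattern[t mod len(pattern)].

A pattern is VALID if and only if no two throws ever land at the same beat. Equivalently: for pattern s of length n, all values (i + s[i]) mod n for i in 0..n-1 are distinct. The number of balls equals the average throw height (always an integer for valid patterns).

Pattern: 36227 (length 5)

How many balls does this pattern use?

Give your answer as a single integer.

Pattern = [3, 6, 2, 2, 7], length n = 5
  position 0: throw height = 3, running sum = 3
  position 1: throw height = 6, running sum = 9
  position 2: throw height = 2, running sum = 11
  position 3: throw height = 2, running sum = 13
  position 4: throw height = 7, running sum = 20
Total sum = 20; balls = sum / n = 20 / 5 = 4

Answer: 4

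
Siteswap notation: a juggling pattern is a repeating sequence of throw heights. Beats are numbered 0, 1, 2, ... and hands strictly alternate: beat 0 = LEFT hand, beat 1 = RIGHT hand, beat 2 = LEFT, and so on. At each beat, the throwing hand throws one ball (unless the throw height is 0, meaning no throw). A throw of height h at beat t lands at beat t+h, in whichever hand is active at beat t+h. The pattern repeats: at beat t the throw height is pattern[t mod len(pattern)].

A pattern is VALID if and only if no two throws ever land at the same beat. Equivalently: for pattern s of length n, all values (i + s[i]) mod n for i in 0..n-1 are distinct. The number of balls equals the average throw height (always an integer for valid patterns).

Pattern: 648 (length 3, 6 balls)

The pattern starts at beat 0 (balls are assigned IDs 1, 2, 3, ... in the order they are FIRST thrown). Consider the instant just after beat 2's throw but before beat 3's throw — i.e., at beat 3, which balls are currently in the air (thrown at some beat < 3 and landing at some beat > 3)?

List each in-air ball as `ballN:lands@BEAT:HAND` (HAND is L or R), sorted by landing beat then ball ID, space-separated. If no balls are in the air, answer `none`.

Beat 0 (L): throw ball1 h=6 -> lands@6:L; in-air after throw: [b1@6:L]
Beat 1 (R): throw ball2 h=4 -> lands@5:R; in-air after throw: [b2@5:R b1@6:L]
Beat 2 (L): throw ball3 h=8 -> lands@10:L; in-air after throw: [b2@5:R b1@6:L b3@10:L]
Beat 3 (R): throw ball4 h=6 -> lands@9:R; in-air after throw: [b2@5:R b1@6:L b4@9:R b3@10:L]

Answer: ball2:lands@5:R ball1:lands@6:L ball3:lands@10:L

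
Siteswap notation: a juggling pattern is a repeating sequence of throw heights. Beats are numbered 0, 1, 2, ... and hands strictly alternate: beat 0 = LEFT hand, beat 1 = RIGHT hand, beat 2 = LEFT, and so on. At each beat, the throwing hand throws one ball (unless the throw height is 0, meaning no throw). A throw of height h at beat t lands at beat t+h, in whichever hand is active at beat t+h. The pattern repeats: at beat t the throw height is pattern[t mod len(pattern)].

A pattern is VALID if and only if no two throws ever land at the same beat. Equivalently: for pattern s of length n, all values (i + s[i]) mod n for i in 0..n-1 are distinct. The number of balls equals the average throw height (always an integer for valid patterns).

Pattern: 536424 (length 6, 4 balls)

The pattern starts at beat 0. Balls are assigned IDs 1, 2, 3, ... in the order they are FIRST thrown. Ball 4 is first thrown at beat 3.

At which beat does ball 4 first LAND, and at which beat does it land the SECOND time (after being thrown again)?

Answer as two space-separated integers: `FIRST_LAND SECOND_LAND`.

Beat 0 (L): throw ball1 h=5 -> lands@5:R; in-air after throw: [b1@5:R]
Beat 1 (R): throw ball2 h=3 -> lands@4:L; in-air after throw: [b2@4:L b1@5:R]
Beat 2 (L): throw ball3 h=6 -> lands@8:L; in-air after throw: [b2@4:L b1@5:R b3@8:L]
Beat 3 (R): throw ball4 h=4 -> lands@7:R; in-air after throw: [b2@4:L b1@5:R b4@7:R b3@8:L]
Beat 4 (L): throw ball2 h=2 -> lands@6:L; in-air after throw: [b1@5:R b2@6:L b4@7:R b3@8:L]
Beat 5 (R): throw ball1 h=4 -> lands@9:R; in-air after throw: [b2@6:L b4@7:R b3@8:L b1@9:R]
Beat 6 (L): throw ball2 h=5 -> lands@11:R; in-air after throw: [b4@7:R b3@8:L b1@9:R b2@11:R]
Beat 7 (R): throw ball4 h=3 -> lands@10:L; in-air after throw: [b3@8:L b1@9:R b4@10:L b2@11:R]
Beat 8 (L): throw ball3 h=6 -> lands@14:L; in-air after throw: [b1@9:R b4@10:L b2@11:R b3@14:L]
Beat 9 (R): throw ball1 h=4 -> lands@13:R; in-air after throw: [b4@10:L b2@11:R b1@13:R b3@14:L]
Beat 10 (L): throw ball4 h=2 -> lands@12:L; in-air after throw: [b2@11:R b4@12:L b1@13:R b3@14:L]
Ball 4: thrown@3 h=4 -> first land @7; rethrown@7 h=3 -> second land @10

Answer: 7 10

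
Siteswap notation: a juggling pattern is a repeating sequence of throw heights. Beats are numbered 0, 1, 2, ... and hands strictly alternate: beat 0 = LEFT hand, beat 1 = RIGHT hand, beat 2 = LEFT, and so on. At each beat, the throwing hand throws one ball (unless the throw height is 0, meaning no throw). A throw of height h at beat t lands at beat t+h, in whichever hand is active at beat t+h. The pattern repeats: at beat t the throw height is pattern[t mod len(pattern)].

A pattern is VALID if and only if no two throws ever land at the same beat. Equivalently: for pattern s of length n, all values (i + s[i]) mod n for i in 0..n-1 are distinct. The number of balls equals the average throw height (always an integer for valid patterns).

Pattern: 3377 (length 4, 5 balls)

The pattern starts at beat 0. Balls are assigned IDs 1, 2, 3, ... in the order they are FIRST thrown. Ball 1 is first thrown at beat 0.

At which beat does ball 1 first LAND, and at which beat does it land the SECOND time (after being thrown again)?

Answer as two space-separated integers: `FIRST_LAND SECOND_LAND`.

Answer: 3 10

Derivation:
Beat 0 (L): throw ball1 h=3 -> lands@3:R; in-air after throw: [b1@3:R]
Beat 1 (R): throw ball2 h=3 -> lands@4:L; in-air after throw: [b1@3:R b2@4:L]
Beat 2 (L): throw ball3 h=7 -> lands@9:R; in-air after throw: [b1@3:R b2@4:L b3@9:R]
Beat 3 (R): throw ball1 h=7 -> lands@10:L; in-air after throw: [b2@4:L b3@9:R b1@10:L]
Beat 4 (L): throw ball2 h=3 -> lands@7:R; in-air after throw: [b2@7:R b3@9:R b1@10:L]
Beat 5 (R): throw ball4 h=3 -> lands@8:L; in-air after throw: [b2@7:R b4@8:L b3@9:R b1@10:L]
Beat 6 (L): throw ball5 h=7 -> lands@13:R; in-air after throw: [b2@7:R b4@8:L b3@9:R b1@10:L b5@13:R]
Beat 7 (R): throw ball2 h=7 -> lands@14:L; in-air after throw: [b4@8:L b3@9:R b1@10:L b5@13:R b2@14:L]
Beat 8 (L): throw ball4 h=3 -> lands@11:R; in-air after throw: [b3@9:R b1@10:L b4@11:R b5@13:R b2@14:L]
Beat 9 (R): throw ball3 h=3 -> lands@12:L; in-air after throw: [b1@10:L b4@11:R b3@12:L b5@13:R b2@14:L]
Beat 10 (L): throw ball1 h=7 -> lands@17:R; in-air after throw: [b4@11:R b3@12:L b5@13:R b2@14:L b1@17:R]
Ball 1: thrown@0 h=3 -> first land @3; rethrown@3 h=7 -> second land @10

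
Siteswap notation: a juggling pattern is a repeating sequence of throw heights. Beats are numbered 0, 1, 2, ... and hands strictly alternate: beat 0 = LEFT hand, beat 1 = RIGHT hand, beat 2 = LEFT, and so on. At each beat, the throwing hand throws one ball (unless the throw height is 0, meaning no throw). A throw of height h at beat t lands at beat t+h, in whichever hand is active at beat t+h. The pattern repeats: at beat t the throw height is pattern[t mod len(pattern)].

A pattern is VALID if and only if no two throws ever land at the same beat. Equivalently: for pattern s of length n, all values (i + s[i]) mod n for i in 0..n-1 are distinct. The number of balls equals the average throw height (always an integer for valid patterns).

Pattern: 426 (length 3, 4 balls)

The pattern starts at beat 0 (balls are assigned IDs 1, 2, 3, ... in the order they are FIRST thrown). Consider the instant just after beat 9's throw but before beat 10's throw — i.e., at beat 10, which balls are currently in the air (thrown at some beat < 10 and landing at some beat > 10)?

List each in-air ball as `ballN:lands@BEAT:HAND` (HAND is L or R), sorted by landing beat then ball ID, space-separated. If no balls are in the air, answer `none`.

Beat 0 (L): throw ball1 h=4 -> lands@4:L; in-air after throw: [b1@4:L]
Beat 1 (R): throw ball2 h=2 -> lands@3:R; in-air after throw: [b2@3:R b1@4:L]
Beat 2 (L): throw ball3 h=6 -> lands@8:L; in-air after throw: [b2@3:R b1@4:L b3@8:L]
Beat 3 (R): throw ball2 h=4 -> lands@7:R; in-air after throw: [b1@4:L b2@7:R b3@8:L]
Beat 4 (L): throw ball1 h=2 -> lands@6:L; in-air after throw: [b1@6:L b2@7:R b3@8:L]
Beat 5 (R): throw ball4 h=6 -> lands@11:R; in-air after throw: [b1@6:L b2@7:R b3@8:L b4@11:R]
Beat 6 (L): throw ball1 h=4 -> lands@10:L; in-air after throw: [b2@7:R b3@8:L b1@10:L b4@11:R]
Beat 7 (R): throw ball2 h=2 -> lands@9:R; in-air after throw: [b3@8:L b2@9:R b1@10:L b4@11:R]
Beat 8 (L): throw ball3 h=6 -> lands@14:L; in-air after throw: [b2@9:R b1@10:L b4@11:R b3@14:L]
Beat 9 (R): throw ball2 h=4 -> lands@13:R; in-air after throw: [b1@10:L b4@11:R b2@13:R b3@14:L]
Beat 10 (L): throw ball1 h=2 -> lands@12:L; in-air after throw: [b4@11:R b1@12:L b2@13:R b3@14:L]

Answer: ball4:lands@11:R ball2:lands@13:R ball3:lands@14:L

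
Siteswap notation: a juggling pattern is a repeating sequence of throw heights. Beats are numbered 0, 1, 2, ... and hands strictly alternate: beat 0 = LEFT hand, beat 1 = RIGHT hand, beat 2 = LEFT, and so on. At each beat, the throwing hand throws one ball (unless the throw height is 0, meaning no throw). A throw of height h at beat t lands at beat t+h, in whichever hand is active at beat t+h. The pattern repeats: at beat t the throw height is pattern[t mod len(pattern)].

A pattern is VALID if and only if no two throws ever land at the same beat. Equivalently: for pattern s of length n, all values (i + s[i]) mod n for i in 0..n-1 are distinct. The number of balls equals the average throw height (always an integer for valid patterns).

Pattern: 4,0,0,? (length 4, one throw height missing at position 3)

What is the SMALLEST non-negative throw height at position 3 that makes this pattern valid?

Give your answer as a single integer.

i=0: (0 + 4) mod 4 = 0
i=1: (1 + 0) mod 4 = 1
i=2: (2 + 0) mod 4 = 2
i=3: s[i]=? (unknown)
Known residues: [0, 1, 2]; need a permutation of 0..3, so missing residue r = 3
Need (3 + s) mod 4 = 3; smallest s = (3 - 3) mod 4 = 0

Answer: 0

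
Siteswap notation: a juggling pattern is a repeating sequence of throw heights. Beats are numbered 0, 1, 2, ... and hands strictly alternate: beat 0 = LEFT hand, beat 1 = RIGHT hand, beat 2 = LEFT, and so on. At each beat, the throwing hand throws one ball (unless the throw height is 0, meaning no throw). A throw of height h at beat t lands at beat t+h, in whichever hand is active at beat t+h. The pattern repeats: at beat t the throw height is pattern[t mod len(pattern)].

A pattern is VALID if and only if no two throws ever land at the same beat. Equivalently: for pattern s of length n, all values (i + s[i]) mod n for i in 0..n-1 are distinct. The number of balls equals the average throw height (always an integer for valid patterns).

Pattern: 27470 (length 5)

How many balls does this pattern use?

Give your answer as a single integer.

Pattern = [2, 7, 4, 7, 0], length n = 5
  position 0: throw height = 2, running sum = 2
  position 1: throw height = 7, running sum = 9
  position 2: throw height = 4, running sum = 13
  position 3: throw height = 7, running sum = 20
  position 4: throw height = 0, running sum = 20
Total sum = 20; balls = sum / n = 20 / 5 = 4

Answer: 4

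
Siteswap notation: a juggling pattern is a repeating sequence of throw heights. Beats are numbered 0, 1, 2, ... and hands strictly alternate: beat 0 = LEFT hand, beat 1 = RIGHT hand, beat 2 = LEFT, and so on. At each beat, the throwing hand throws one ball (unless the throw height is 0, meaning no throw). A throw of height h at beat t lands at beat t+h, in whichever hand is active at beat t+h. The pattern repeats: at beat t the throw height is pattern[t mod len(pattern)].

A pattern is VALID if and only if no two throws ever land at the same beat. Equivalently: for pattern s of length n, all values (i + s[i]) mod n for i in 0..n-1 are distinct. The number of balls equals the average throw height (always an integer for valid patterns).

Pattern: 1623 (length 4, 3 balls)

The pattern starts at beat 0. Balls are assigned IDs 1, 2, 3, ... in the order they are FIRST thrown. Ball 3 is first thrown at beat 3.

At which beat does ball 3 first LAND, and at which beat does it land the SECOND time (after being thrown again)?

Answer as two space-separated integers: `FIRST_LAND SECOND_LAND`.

Beat 0 (L): throw ball1 h=1 -> lands@1:R; in-air after throw: [b1@1:R]
Beat 1 (R): throw ball1 h=6 -> lands@7:R; in-air after throw: [b1@7:R]
Beat 2 (L): throw ball2 h=2 -> lands@4:L; in-air after throw: [b2@4:L b1@7:R]
Beat 3 (R): throw ball3 h=3 -> lands@6:L; in-air after throw: [b2@4:L b3@6:L b1@7:R]
Beat 4 (L): throw ball2 h=1 -> lands@5:R; in-air after throw: [b2@5:R b3@6:L b1@7:R]
Beat 5 (R): throw ball2 h=6 -> lands@11:R; in-air after throw: [b3@6:L b1@7:R b2@11:R]
Beat 6 (L): throw ball3 h=2 -> lands@8:L; in-air after throw: [b1@7:R b3@8:L b2@11:R]
Beat 7 (R): throw ball1 h=3 -> lands@10:L; in-air after throw: [b3@8:L b1@10:L b2@11:R]
Beat 8 (L): throw ball3 h=1 -> lands@9:R; in-air after throw: [b3@9:R b1@10:L b2@11:R]
Ball 3: thrown@3 h=3 -> first land @6; rethrown@6 h=2 -> second land @8

Answer: 6 8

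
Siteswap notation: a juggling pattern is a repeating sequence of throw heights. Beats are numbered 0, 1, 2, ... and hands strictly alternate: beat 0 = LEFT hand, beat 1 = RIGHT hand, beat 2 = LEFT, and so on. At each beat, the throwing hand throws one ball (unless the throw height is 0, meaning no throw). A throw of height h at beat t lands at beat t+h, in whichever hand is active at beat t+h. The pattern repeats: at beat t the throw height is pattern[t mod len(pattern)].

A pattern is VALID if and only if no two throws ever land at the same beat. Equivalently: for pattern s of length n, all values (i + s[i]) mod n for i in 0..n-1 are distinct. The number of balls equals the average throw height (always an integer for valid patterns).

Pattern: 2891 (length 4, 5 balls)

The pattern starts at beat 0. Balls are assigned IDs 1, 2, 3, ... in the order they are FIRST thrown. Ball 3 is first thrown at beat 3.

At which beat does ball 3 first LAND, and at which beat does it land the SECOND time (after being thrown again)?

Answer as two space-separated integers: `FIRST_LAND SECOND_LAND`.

Answer: 4 6

Derivation:
Beat 0 (L): throw ball1 h=2 -> lands@2:L; in-air after throw: [b1@2:L]
Beat 1 (R): throw ball2 h=8 -> lands@9:R; in-air after throw: [b1@2:L b2@9:R]
Beat 2 (L): throw ball1 h=9 -> lands@11:R; in-air after throw: [b2@9:R b1@11:R]
Beat 3 (R): throw ball3 h=1 -> lands@4:L; in-air after throw: [b3@4:L b2@9:R b1@11:R]
Beat 4 (L): throw ball3 h=2 -> lands@6:L; in-air after throw: [b3@6:L b2@9:R b1@11:R]
Beat 5 (R): throw ball4 h=8 -> lands@13:R; in-air after throw: [b3@6:L b2@9:R b1@11:R b4@13:R]
Beat 6 (L): throw ball3 h=9 -> lands@15:R; in-air after throw: [b2@9:R b1@11:R b4@13:R b3@15:R]
Ball 3: thrown@3 h=1 -> first land @4; rethrown@4 h=2 -> second land @6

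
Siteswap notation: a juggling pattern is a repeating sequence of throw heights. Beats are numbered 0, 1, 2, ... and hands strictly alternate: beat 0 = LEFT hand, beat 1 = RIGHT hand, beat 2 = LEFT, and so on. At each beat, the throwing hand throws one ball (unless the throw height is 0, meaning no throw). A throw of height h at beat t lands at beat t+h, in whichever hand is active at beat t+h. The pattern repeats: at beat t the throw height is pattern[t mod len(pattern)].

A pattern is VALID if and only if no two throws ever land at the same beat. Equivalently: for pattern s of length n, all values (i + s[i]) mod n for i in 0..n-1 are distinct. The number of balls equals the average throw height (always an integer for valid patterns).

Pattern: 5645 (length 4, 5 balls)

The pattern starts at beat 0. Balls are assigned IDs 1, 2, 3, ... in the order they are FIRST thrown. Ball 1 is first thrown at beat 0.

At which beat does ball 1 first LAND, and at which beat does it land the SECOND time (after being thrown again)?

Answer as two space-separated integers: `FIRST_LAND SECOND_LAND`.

Beat 0 (L): throw ball1 h=5 -> lands@5:R; in-air after throw: [b1@5:R]
Beat 1 (R): throw ball2 h=6 -> lands@7:R; in-air after throw: [b1@5:R b2@7:R]
Beat 2 (L): throw ball3 h=4 -> lands@6:L; in-air after throw: [b1@5:R b3@6:L b2@7:R]
Beat 3 (R): throw ball4 h=5 -> lands@8:L; in-air after throw: [b1@5:R b3@6:L b2@7:R b4@8:L]
Beat 4 (L): throw ball5 h=5 -> lands@9:R; in-air after throw: [b1@5:R b3@6:L b2@7:R b4@8:L b5@9:R]
Beat 5 (R): throw ball1 h=6 -> lands@11:R; in-air after throw: [b3@6:L b2@7:R b4@8:L b5@9:R b1@11:R]
Beat 6 (L): throw ball3 h=4 -> lands@10:L; in-air after throw: [b2@7:R b4@8:L b5@9:R b3@10:L b1@11:R]
Beat 7 (R): throw ball2 h=5 -> lands@12:L; in-air after throw: [b4@8:L b5@9:R b3@10:L b1@11:R b2@12:L]
Beat 8 (L): throw ball4 h=5 -> lands@13:R; in-air after throw: [b5@9:R b3@10:L b1@11:R b2@12:L b4@13:R]
Beat 9 (R): throw ball5 h=6 -> lands@15:R; in-air after throw: [b3@10:L b1@11:R b2@12:L b4@13:R b5@15:R]
Beat 10 (L): throw ball3 h=4 -> lands@14:L; in-air after throw: [b1@11:R b2@12:L b4@13:R b3@14:L b5@15:R]
Beat 11 (R): throw ball1 h=5 -> lands@16:L; in-air after throw: [b2@12:L b4@13:R b3@14:L b5@15:R b1@16:L]
Ball 1: thrown@0 h=5 -> first land @5; rethrown@5 h=6 -> second land @11

Answer: 5 11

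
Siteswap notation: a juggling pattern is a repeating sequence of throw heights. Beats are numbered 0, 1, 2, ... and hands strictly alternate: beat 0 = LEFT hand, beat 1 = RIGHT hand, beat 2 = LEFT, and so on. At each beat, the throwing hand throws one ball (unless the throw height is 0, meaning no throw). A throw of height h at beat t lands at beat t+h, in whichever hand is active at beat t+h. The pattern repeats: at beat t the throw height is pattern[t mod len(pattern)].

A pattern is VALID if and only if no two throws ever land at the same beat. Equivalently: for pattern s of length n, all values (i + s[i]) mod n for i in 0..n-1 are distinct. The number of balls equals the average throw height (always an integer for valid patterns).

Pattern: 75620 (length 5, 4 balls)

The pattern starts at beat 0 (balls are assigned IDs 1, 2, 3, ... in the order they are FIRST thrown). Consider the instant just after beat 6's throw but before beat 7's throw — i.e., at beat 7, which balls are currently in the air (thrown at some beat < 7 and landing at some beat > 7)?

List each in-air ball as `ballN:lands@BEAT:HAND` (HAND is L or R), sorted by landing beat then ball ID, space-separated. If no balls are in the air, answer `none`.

Answer: ball3:lands@8:L ball2:lands@11:R ball4:lands@12:L

Derivation:
Beat 0 (L): throw ball1 h=7 -> lands@7:R; in-air after throw: [b1@7:R]
Beat 1 (R): throw ball2 h=5 -> lands@6:L; in-air after throw: [b2@6:L b1@7:R]
Beat 2 (L): throw ball3 h=6 -> lands@8:L; in-air after throw: [b2@6:L b1@7:R b3@8:L]
Beat 3 (R): throw ball4 h=2 -> lands@5:R; in-air after throw: [b4@5:R b2@6:L b1@7:R b3@8:L]
Beat 5 (R): throw ball4 h=7 -> lands@12:L; in-air after throw: [b2@6:L b1@7:R b3@8:L b4@12:L]
Beat 6 (L): throw ball2 h=5 -> lands@11:R; in-air after throw: [b1@7:R b3@8:L b2@11:R b4@12:L]
Beat 7 (R): throw ball1 h=6 -> lands@13:R; in-air after throw: [b3@8:L b2@11:R b4@12:L b1@13:R]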